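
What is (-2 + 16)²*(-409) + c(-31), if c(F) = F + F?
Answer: -80226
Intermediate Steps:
c(F) = 2*F
(-2 + 16)²*(-409) + c(-31) = (-2 + 16)²*(-409) + 2*(-31) = 14²*(-409) - 62 = 196*(-409) - 62 = -80164 - 62 = -80226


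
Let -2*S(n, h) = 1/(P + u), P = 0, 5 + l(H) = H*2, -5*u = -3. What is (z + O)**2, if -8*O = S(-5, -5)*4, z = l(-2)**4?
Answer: 6199515169/144 ≈ 4.3052e+7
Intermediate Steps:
u = 3/5 (u = -1/5*(-3) = 3/5 ≈ 0.60000)
l(H) = -5 + 2*H (l(H) = -5 + H*2 = -5 + 2*H)
S(n, h) = -5/6 (S(n, h) = -1/(2*(0 + 3/5)) = -1/(2*3/5) = -1/2*5/3 = -5/6)
z = 6561 (z = (-5 + 2*(-2))**4 = (-5 - 4)**4 = (-9)**4 = 6561)
O = 5/12 (O = -(-5)*4/48 = -1/8*(-10/3) = 5/12 ≈ 0.41667)
(z + O)**2 = (6561 + 5/12)**2 = (78737/12)**2 = 6199515169/144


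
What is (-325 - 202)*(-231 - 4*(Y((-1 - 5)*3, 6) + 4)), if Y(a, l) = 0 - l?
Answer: 117521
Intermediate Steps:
Y(a, l) = -l
(-325 - 202)*(-231 - 4*(Y((-1 - 5)*3, 6) + 4)) = (-325 - 202)*(-231 - 4*(-1*6 + 4)) = -527*(-231 - 4*(-6 + 4)) = -527*(-231 - 4*(-2)) = -527*(-231 + 8) = -527*(-223) = 117521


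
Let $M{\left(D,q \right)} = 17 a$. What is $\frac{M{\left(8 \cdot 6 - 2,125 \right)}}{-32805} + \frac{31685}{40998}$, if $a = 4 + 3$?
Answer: $\frac{344849221}{448313130} \approx 0.76921$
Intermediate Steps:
$a = 7$
$M{\left(D,q \right)} = 119$ ($M{\left(D,q \right)} = 17 \cdot 7 = 119$)
$\frac{M{\left(8 \cdot 6 - 2,125 \right)}}{-32805} + \frac{31685}{40998} = \frac{119}{-32805} + \frac{31685}{40998} = 119 \left(- \frac{1}{32805}\right) + 31685 \cdot \frac{1}{40998} = - \frac{119}{32805} + \frac{31685}{40998} = \frac{344849221}{448313130}$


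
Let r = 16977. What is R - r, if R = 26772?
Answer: 9795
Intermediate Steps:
R - r = 26772 - 1*16977 = 26772 - 16977 = 9795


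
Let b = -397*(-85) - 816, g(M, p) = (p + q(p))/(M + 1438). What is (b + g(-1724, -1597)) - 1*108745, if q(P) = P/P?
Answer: -10840890/143 ≈ -75810.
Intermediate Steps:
q(P) = 1
g(M, p) = (1 + p)/(1438 + M) (g(M, p) = (p + 1)/(M + 1438) = (1 + p)/(1438 + M))
b = 32929 (b = 33745 - 816 = 32929)
(b + g(-1724, -1597)) - 1*108745 = (32929 + (1 - 1597)/(1438 - 1724)) - 1*108745 = (32929 - 1596/(-286)) - 108745 = (32929 - 1/286*(-1596)) - 108745 = (32929 + 798/143) - 108745 = 4709645/143 - 108745 = -10840890/143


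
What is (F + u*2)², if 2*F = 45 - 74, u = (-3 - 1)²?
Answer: 1225/4 ≈ 306.25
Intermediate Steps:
u = 16 (u = (-4)² = 16)
F = -29/2 (F = (45 - 74)/2 = (½)*(-29) = -29/2 ≈ -14.500)
(F + u*2)² = (-29/2 + 16*2)² = (-29/2 + 32)² = (35/2)² = 1225/4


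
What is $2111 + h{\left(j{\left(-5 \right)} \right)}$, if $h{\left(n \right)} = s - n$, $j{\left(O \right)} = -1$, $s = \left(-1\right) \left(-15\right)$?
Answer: $2127$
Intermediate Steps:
$s = 15$
$h{\left(n \right)} = 15 - n$
$2111 + h{\left(j{\left(-5 \right)} \right)} = 2111 + \left(15 - -1\right) = 2111 + \left(15 + 1\right) = 2111 + 16 = 2127$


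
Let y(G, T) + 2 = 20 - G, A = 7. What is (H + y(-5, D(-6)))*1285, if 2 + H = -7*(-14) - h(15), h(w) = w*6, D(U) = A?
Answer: 37265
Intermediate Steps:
D(U) = 7
h(w) = 6*w
y(G, T) = 18 - G (y(G, T) = -2 + (20 - G) = 18 - G)
H = 6 (H = -2 + (-7*(-14) - 6*15) = -2 + (98 - 1*90) = -2 + (98 - 90) = -2 + 8 = 6)
(H + y(-5, D(-6)))*1285 = (6 + (18 - 1*(-5)))*1285 = (6 + (18 + 5))*1285 = (6 + 23)*1285 = 29*1285 = 37265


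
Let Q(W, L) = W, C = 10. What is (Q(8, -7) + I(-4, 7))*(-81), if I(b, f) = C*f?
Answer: -6318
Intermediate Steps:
I(b, f) = 10*f
(Q(8, -7) + I(-4, 7))*(-81) = (8 + 10*7)*(-81) = (8 + 70)*(-81) = 78*(-81) = -6318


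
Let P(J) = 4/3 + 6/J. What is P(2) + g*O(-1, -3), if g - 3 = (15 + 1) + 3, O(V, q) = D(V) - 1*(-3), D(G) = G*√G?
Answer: 211/3 - 22*I ≈ 70.333 - 22.0*I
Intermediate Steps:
D(G) = G^(3/2)
P(J) = 4/3 + 6/J (P(J) = 4*(⅓) + 6/J = 4/3 + 6/J)
O(V, q) = 3 + V^(3/2) (O(V, q) = V^(3/2) - 1*(-3) = V^(3/2) + 3 = 3 + V^(3/2))
g = 22 (g = 3 + ((15 + 1) + 3) = 3 + (16 + 3) = 3 + 19 = 22)
P(2) + g*O(-1, -3) = (4/3 + 6/2) + 22*(3 + (-1)^(3/2)) = (4/3 + 6*(½)) + 22*(3 - I) = (4/3 + 3) + (66 - 22*I) = 13/3 + (66 - 22*I) = 211/3 - 22*I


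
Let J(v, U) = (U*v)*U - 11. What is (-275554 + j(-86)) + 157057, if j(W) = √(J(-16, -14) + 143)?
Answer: -118497 + 2*I*√751 ≈ -1.185e+5 + 54.809*I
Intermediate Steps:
J(v, U) = -11 + v*U² (J(v, U) = v*U² - 11 = -11 + v*U²)
j(W) = 2*I*√751 (j(W) = √((-11 - 16*(-14)²) + 143) = √((-11 - 16*196) + 143) = √((-11 - 3136) + 143) = √(-3147 + 143) = √(-3004) = 2*I*√751)
(-275554 + j(-86)) + 157057 = (-275554 + 2*I*√751) + 157057 = -118497 + 2*I*√751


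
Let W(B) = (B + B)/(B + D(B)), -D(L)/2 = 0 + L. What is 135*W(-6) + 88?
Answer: -182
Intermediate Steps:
D(L) = -2*L (D(L) = -2*(0 + L) = -2*L)
W(B) = -2 (W(B) = (B + B)/(B - 2*B) = (2*B)/((-B)) = (2*B)*(-1/B) = -2)
135*W(-6) + 88 = 135*(-2) + 88 = -270 + 88 = -182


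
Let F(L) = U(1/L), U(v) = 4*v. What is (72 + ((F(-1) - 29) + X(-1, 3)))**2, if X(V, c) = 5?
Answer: 1936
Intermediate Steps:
F(L) = 4/L (F(L) = 4*(1/L) = 4/L)
(72 + ((F(-1) - 29) + X(-1, 3)))**2 = (72 + ((4/(-1) - 29) + 5))**2 = (72 + ((4*(-1) - 29) + 5))**2 = (72 + ((-4 - 29) + 5))**2 = (72 + (-33 + 5))**2 = (72 - 28)**2 = 44**2 = 1936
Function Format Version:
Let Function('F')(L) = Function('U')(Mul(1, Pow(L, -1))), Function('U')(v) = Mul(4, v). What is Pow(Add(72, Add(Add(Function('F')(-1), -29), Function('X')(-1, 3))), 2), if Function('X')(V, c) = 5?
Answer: 1936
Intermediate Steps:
Function('F')(L) = Mul(4, Pow(L, -1)) (Function('F')(L) = Mul(4, Mul(1, Pow(L, -1))) = Mul(4, Pow(L, -1)))
Pow(Add(72, Add(Add(Function('F')(-1), -29), Function('X')(-1, 3))), 2) = Pow(Add(72, Add(Add(Mul(4, Pow(-1, -1)), -29), 5)), 2) = Pow(Add(72, Add(Add(Mul(4, -1), -29), 5)), 2) = Pow(Add(72, Add(Add(-4, -29), 5)), 2) = Pow(Add(72, Add(-33, 5)), 2) = Pow(Add(72, -28), 2) = Pow(44, 2) = 1936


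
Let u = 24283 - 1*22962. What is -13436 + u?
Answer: -12115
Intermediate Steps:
u = 1321 (u = 24283 - 22962 = 1321)
-13436 + u = -13436 + 1321 = -12115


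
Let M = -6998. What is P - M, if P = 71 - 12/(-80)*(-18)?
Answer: 70663/10 ≈ 7066.3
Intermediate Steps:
P = 683/10 (P = 71 - 12*(-1/80)*(-18) = 71 + (3/20)*(-18) = 71 - 27/10 = 683/10 ≈ 68.300)
P - M = 683/10 - 1*(-6998) = 683/10 + 6998 = 70663/10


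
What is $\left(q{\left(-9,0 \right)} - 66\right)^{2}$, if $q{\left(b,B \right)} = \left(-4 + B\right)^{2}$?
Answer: $2500$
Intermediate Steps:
$\left(q{\left(-9,0 \right)} - 66\right)^{2} = \left(\left(-4 + 0\right)^{2} - 66\right)^{2} = \left(\left(-4\right)^{2} - 66\right)^{2} = \left(16 - 66\right)^{2} = \left(-50\right)^{2} = 2500$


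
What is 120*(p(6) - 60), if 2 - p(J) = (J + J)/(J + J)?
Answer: -7080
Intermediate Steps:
p(J) = 1 (p(J) = 2 - (J + J)/(J + J) = 2 - 2*J/(2*J) = 2 - 2*J*1/(2*J) = 2 - 1*1 = 2 - 1 = 1)
120*(p(6) - 60) = 120*(1 - 60) = 120*(-59) = -7080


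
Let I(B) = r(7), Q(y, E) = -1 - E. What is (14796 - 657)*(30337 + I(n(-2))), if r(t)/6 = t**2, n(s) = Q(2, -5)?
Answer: 433091709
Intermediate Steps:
n(s) = 4 (n(s) = -1 - 1*(-5) = -1 + 5 = 4)
r(t) = 6*t**2
I(B) = 294 (I(B) = 6*7**2 = 6*49 = 294)
(14796 - 657)*(30337 + I(n(-2))) = (14796 - 657)*(30337 + 294) = 14139*30631 = 433091709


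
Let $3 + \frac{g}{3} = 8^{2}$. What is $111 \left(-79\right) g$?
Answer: $-1604727$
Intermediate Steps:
$g = 183$ ($g = -9 + 3 \cdot 8^{2} = -9 + 3 \cdot 64 = -9 + 192 = 183$)
$111 \left(-79\right) g = 111 \left(-79\right) 183 = \left(-8769\right) 183 = -1604727$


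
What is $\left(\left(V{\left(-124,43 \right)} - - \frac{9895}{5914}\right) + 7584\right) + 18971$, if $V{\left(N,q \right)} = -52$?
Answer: $\frac{156748637}{5914} \approx 26505.0$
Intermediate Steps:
$\left(\left(V{\left(-124,43 \right)} - - \frac{9895}{5914}\right) + 7584\right) + 18971 = \left(\left(-52 - - \frac{9895}{5914}\right) + 7584\right) + 18971 = \left(\left(-52 + \frac{9895}{5914}\right) + 7584\right) + 18971 = \left(- \frac{297633}{5914} + 7584\right) + 18971 = \frac{44554143}{5914} + 18971 = \frac{156748637}{5914}$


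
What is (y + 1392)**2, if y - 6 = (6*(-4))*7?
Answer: 1512900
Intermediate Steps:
y = -162 (y = 6 + (6*(-4))*7 = 6 - 24*7 = 6 - 168 = -162)
(y + 1392)**2 = (-162 + 1392)**2 = 1230**2 = 1512900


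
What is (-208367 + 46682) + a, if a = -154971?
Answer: -316656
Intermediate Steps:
(-208367 + 46682) + a = (-208367 + 46682) - 154971 = -161685 - 154971 = -316656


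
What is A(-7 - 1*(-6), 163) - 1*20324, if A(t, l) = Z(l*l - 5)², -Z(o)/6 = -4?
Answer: -19748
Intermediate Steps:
Z(o) = 24 (Z(o) = -6*(-4) = 24)
A(t, l) = 576 (A(t, l) = 24² = 576)
A(-7 - 1*(-6), 163) - 1*20324 = 576 - 1*20324 = 576 - 20324 = -19748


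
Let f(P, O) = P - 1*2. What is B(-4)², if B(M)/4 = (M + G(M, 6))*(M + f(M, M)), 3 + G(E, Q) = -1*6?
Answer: 270400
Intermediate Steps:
f(P, O) = -2 + P (f(P, O) = P - 2 = -2 + P)
G(E, Q) = -9 (G(E, Q) = -3 - 1*6 = -3 - 6 = -9)
B(M) = 4*(-9 + M)*(-2 + 2*M) (B(M) = 4*((M - 9)*(M + (-2 + M))) = 4*((-9 + M)*(-2 + 2*M)) = 4*(-9 + M)*(-2 + 2*M))
B(-4)² = (72 - 80*(-4) + 8*(-4)²)² = (72 + 320 + 8*16)² = (72 + 320 + 128)² = 520² = 270400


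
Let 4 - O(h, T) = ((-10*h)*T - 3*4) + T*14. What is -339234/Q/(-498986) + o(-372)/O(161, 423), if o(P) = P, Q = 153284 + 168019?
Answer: -2475505621790/4509988627012333 ≈ -0.00054889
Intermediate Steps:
Q = 321303
O(h, T) = 16 - 14*T + 10*T*h (O(h, T) = 4 - (((-10*h)*T - 3*4) + T*14) = 4 - ((-10*T*h - 12) + 14*T) = 4 - ((-12 - 10*T*h) + 14*T) = 4 - (-12 + 14*T - 10*T*h) = 4 + (12 - 14*T + 10*T*h) = 16 - 14*T + 10*T*h)
-339234/Q/(-498986) + o(-372)/O(161, 423) = -339234/321303/(-498986) - 372/(16 - 14*423 + 10*423*161) = -339234*1/321303*(-1/498986) - 372/(16 - 5922 + 681030) = -113078/107101*(-1/498986) - 372/675124 = 56539/26720949793 - 372*1/675124 = 56539/26720949793 - 93/168781 = -2475505621790/4509988627012333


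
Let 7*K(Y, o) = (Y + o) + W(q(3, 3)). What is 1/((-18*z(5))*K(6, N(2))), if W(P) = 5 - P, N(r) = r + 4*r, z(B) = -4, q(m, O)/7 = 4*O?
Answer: -1/648 ≈ -0.0015432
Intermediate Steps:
q(m, O) = 28*O (q(m, O) = 7*(4*O) = 28*O)
N(r) = 5*r
K(Y, o) = -79/7 + Y/7 + o/7 (K(Y, o) = ((Y + o) + (5 - 28*3))/7 = ((Y + o) + (5 - 1*84))/7 = ((Y + o) + (5 - 84))/7 = ((Y + o) - 79)/7 = (-79 + Y + o)/7 = -79/7 + Y/7 + o/7)
1/((-18*z(5))*K(6, N(2))) = 1/((-18*(-4))*(-79/7 + (⅐)*6 + (5*2)/7)) = 1/(72*(-79/7 + 6/7 + (⅐)*10)) = 1/(72*(-79/7 + 6/7 + 10/7)) = 1/(72*(-9)) = 1/(-648) = -1/648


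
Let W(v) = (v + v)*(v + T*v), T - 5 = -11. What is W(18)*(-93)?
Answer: 301320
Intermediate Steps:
T = -6 (T = 5 - 11 = -6)
W(v) = -10*v² (W(v) = (v + v)*(v - 6*v) = (2*v)*(-5*v) = -10*v²)
W(18)*(-93) = -10*18²*(-93) = -10*324*(-93) = -3240*(-93) = 301320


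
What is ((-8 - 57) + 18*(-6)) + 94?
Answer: -79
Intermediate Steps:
((-8 - 57) + 18*(-6)) + 94 = (-65 - 108) + 94 = -173 + 94 = -79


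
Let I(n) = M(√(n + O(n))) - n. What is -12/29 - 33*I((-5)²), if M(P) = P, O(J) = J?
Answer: 23913/29 - 165*√2 ≈ 591.24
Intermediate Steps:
I(n) = -n + √2*√n (I(n) = √(n + n) - n = √(2*n) - n = √2*√n - n = -n + √2*√n)
-12/29 - 33*I((-5)²) = -12/29 - 33*(-1*(-5)² + √2*√((-5)²)) = -12*1/29 - 33*(-1*25 + √2*√25) = -12/29 - 33*(-25 + √2*5) = -12/29 - 33*(-25 + 5*√2) = -12/29 + (825 - 165*√2) = 23913/29 - 165*√2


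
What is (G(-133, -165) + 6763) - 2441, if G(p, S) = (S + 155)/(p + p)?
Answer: 574831/133 ≈ 4322.0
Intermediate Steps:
G(p, S) = (155 + S)/(2*p) (G(p, S) = (155 + S)/((2*p)) = (155 + S)*(1/(2*p)) = (155 + S)/(2*p))
(G(-133, -165) + 6763) - 2441 = ((1/2)*(155 - 165)/(-133) + 6763) - 2441 = ((1/2)*(-1/133)*(-10) + 6763) - 2441 = (5/133 + 6763) - 2441 = 899484/133 - 2441 = 574831/133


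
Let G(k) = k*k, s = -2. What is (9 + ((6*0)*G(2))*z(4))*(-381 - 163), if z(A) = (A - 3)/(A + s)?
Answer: -4896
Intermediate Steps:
z(A) = (-3 + A)/(-2 + A) (z(A) = (A - 3)/(A - 2) = (-3 + A)/(-2 + A))
G(k) = k**2
(9 + ((6*0)*G(2))*z(4))*(-381 - 163) = (9 + ((6*0)*2**2)*((-3 + 4)/(-2 + 4)))*(-381 - 163) = (9 + (0*4)*(1/2))*(-544) = (9 + 0*((1/2)*1))*(-544) = (9 + 0*(1/2))*(-544) = (9 + 0)*(-544) = 9*(-544) = -4896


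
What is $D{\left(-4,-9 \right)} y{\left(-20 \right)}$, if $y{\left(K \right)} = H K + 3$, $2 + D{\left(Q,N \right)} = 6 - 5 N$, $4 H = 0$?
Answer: $147$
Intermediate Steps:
$H = 0$ ($H = \frac{1}{4} \cdot 0 = 0$)
$D{\left(Q,N \right)} = 4 - 5 N$ ($D{\left(Q,N \right)} = -2 - \left(-6 + 5 N\right) = 4 - 5 N$)
$y{\left(K \right)} = 3$ ($y{\left(K \right)} = 0 K + 3 = 0 + 3 = 3$)
$D{\left(-4,-9 \right)} y{\left(-20 \right)} = \left(4 - -45\right) 3 = \left(4 + 45\right) 3 = 49 \cdot 3 = 147$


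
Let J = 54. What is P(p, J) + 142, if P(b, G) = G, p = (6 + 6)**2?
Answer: 196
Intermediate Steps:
p = 144 (p = 12**2 = 144)
P(p, J) + 142 = 54 + 142 = 196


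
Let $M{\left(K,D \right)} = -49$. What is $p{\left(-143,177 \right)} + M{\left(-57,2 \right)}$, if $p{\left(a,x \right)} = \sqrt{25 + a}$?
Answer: $-49 + i \sqrt{118} \approx -49.0 + 10.863 i$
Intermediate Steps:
$p{\left(-143,177 \right)} + M{\left(-57,2 \right)} = \sqrt{25 - 143} - 49 = \sqrt{-118} - 49 = i \sqrt{118} - 49 = -49 + i \sqrt{118}$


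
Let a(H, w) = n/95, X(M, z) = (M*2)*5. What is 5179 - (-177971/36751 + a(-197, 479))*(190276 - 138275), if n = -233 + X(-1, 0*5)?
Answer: 1361669889493/3491345 ≈ 3.9001e+5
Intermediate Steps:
X(M, z) = 10*M (X(M, z) = (2*M)*5 = 10*M)
n = -243 (n = -233 + 10*(-1) = -233 - 10 = -243)
a(H, w) = -243/95
5179 - (-177971/36751 + a(-197, 479))*(190276 - 138275) = 5179 - (-177971/36751 - 243/95)*(190276 - 138275) = 5179 - (-177971*1/36751 - 243/95)*52001 = 5179 - (-177971/36751 - 243/95)*52001 = 5179 - (-25837738)*52001/3491345 = 5179 - 1*(-1343588213738/3491345) = 5179 + 1343588213738/3491345 = 1361669889493/3491345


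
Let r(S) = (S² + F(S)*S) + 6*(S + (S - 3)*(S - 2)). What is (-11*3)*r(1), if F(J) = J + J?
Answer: -693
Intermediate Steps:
F(J) = 2*J
r(S) = 3*S² + 6*S + 6*(-3 + S)*(-2 + S) (r(S) = (S² + (2*S)*S) + 6*(S + (S - 3)*(S - 2)) = (S² + 2*S²) + 6*(S + (-3 + S)*(-2 + S)) = 3*S² + (6*S + 6*(-3 + S)*(-2 + S)) = 3*S² + 6*S + 6*(-3 + S)*(-2 + S))
(-11*3)*r(1) = (-11*3)*(36 - 24*1 + 9*1²) = -33*(36 - 24 + 9*1) = -33*(36 - 24 + 9) = -33*21 = -693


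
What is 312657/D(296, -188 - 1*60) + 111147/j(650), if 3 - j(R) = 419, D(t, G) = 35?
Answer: 126175167/14560 ≈ 8665.9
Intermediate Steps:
j(R) = -416 (j(R) = 3 - 1*419 = 3 - 419 = -416)
312657/D(296, -188 - 1*60) + 111147/j(650) = 312657/35 + 111147/(-416) = 312657*(1/35) + 111147*(-1/416) = 312657/35 - 111147/416 = 126175167/14560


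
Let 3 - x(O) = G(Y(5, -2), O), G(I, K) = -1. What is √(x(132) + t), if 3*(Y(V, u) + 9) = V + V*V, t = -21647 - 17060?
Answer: I*√38703 ≈ 196.73*I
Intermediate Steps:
t = -38707
Y(V, u) = -9 + V/3 + V²/3 (Y(V, u) = -9 + (V + V*V)/3 = -9 + (V + V²)/3 = -9 + (V/3 + V²/3) = -9 + V/3 + V²/3)
x(O) = 4 (x(O) = 3 - 1*(-1) = 3 + 1 = 4)
√(x(132) + t) = √(4 - 38707) = √(-38703) = I*√38703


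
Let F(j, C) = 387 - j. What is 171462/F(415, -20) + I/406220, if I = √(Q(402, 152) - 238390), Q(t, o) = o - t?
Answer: -85731/14 + I*√14915/101555 ≈ -6123.6 + 0.0012026*I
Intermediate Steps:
I = 4*I*√14915 (I = √((152 - 1*402) - 238390) = √((152 - 402) - 238390) = √(-250 - 238390) = √(-238640) = 4*I*√14915 ≈ 488.51*I)
171462/F(415, -20) + I/406220 = 171462/(387 - 1*415) + (4*I*√14915)/406220 = 171462/(387 - 415) + (4*I*√14915)*(1/406220) = 171462/(-28) + I*√14915/101555 = 171462*(-1/28) + I*√14915/101555 = -85731/14 + I*√14915/101555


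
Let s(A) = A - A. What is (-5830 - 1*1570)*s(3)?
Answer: 0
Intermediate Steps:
s(A) = 0
(-5830 - 1*1570)*s(3) = (-5830 - 1*1570)*0 = (-5830 - 1570)*0 = -7400*0 = 0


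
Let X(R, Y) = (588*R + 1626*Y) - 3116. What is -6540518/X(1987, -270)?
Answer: -3270259/363110 ≈ -9.0063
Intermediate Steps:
X(R, Y) = -3116 + 588*R + 1626*Y
-6540518/X(1987, -270) = -6540518/(-3116 + 588*1987 + 1626*(-270)) = -6540518/(-3116 + 1168356 - 439020) = -6540518/726220 = -6540518*1/726220 = -3270259/363110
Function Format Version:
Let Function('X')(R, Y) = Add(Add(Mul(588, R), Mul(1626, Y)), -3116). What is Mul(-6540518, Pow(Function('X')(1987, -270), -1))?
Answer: Rational(-3270259, 363110) ≈ -9.0063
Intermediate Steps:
Function('X')(R, Y) = Add(-3116, Mul(588, R), Mul(1626, Y))
Mul(-6540518, Pow(Function('X')(1987, -270), -1)) = Mul(-6540518, Pow(Add(-3116, Mul(588, 1987), Mul(1626, -270)), -1)) = Mul(-6540518, Pow(Add(-3116, 1168356, -439020), -1)) = Mul(-6540518, Pow(726220, -1)) = Mul(-6540518, Rational(1, 726220)) = Rational(-3270259, 363110)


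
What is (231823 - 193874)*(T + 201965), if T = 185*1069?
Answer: 15169353770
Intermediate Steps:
T = 197765
(231823 - 193874)*(T + 201965) = (231823 - 193874)*(197765 + 201965) = 37949*399730 = 15169353770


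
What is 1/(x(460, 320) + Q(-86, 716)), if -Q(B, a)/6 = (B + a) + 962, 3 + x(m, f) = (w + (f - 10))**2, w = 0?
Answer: 1/86545 ≈ 1.1555e-5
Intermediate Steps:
x(m, f) = -3 + (-10 + f)**2 (x(m, f) = -3 + (0 + (f - 10))**2 = -3 + (0 + (-10 + f))**2 = -3 + (-10 + f)**2)
Q(B, a) = -5772 - 6*B - 6*a (Q(B, a) = -6*((B + a) + 962) = -6*(962 + B + a) = -5772 - 6*B - 6*a)
1/(x(460, 320) + Q(-86, 716)) = 1/((-3 + (-10 + 320)**2) + (-5772 - 6*(-86) - 6*716)) = 1/((-3 + 310**2) + (-5772 + 516 - 4296)) = 1/((-3 + 96100) - 9552) = 1/(96097 - 9552) = 1/86545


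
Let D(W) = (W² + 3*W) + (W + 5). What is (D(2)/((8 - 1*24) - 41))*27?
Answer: -153/19 ≈ -8.0526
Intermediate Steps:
D(W) = 5 + W² + 4*W (D(W) = (W² + 3*W) + (5 + W) = 5 + W² + 4*W)
(D(2)/((8 - 1*24) - 41))*27 = ((5 + 2² + 4*2)/((8 - 1*24) - 41))*27 = ((5 + 4 + 8)/((8 - 24) - 41))*27 = (17/(-16 - 41))*27 = (17/(-57))*27 = (17*(-1/57))*27 = -17/57*27 = -153/19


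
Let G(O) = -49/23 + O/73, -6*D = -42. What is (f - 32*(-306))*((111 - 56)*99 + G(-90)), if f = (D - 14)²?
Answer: 89912375228/1679 ≈ 5.3551e+7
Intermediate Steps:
D = 7 (D = -⅙*(-42) = 7)
G(O) = -49/23 + O/73 (G(O) = -49*1/23 + O*(1/73) = -49/23 + O/73)
f = 49 (f = (7 - 14)² = (-7)² = 49)
(f - 32*(-306))*((111 - 56)*99 + G(-90)) = (49 - 32*(-306))*((111 - 56)*99 + (-49/23 + (1/73)*(-90))) = (49 + 9792)*(55*99 + (-49/23 - 90/73)) = 9841*(5445 - 5647/1679) = 9841*(9136508/1679) = 89912375228/1679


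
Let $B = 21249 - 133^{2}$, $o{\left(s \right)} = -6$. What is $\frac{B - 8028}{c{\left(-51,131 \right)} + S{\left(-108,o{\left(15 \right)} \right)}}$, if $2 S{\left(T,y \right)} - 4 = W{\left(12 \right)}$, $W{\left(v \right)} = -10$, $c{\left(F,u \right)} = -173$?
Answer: $\frac{1117}{44} \approx 25.386$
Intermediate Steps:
$S{\left(T,y \right)} = -3$ ($S{\left(T,y \right)} = 2 + \frac{1}{2} \left(-10\right) = 2 - 5 = -3$)
$B = 3560$ ($B = 21249 - 17689 = 3560$)
$\frac{B - 8028}{c{\left(-51,131 \right)} + S{\left(-108,o{\left(15 \right)} \right)}} = \frac{3560 - 8028}{-173 - 3} = - \frac{4468}{-176} = \left(-4468\right) \left(- \frac{1}{176}\right) = \frac{1117}{44}$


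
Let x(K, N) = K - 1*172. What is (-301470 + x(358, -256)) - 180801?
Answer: -482085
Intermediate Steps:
x(K, N) = -172 + K (x(K, N) = K - 172 = -172 + K)
(-301470 + x(358, -256)) - 180801 = (-301470 + (-172 + 358)) - 180801 = (-301470 + 186) - 180801 = -301284 - 180801 = -482085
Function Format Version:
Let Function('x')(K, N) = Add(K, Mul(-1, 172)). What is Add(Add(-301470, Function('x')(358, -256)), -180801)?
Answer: -482085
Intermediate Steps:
Function('x')(K, N) = Add(-172, K) (Function('x')(K, N) = Add(K, -172) = Add(-172, K))
Add(Add(-301470, Function('x')(358, -256)), -180801) = Add(Add(-301470, Add(-172, 358)), -180801) = Add(Add(-301470, 186), -180801) = Add(-301284, -180801) = -482085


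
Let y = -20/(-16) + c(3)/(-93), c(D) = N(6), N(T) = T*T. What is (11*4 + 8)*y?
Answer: 1391/31 ≈ 44.871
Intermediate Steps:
N(T) = T²
c(D) = 36 (c(D) = 6² = 36)
y = 107/124 (y = -20/(-16) + 36/(-93) = -20*(-1/16) + 36*(-1/93) = 5/4 - 12/31 = 107/124 ≈ 0.86290)
(11*4 + 8)*y = (11*4 + 8)*(107/124) = (44 + 8)*(107/124) = 52*(107/124) = 1391/31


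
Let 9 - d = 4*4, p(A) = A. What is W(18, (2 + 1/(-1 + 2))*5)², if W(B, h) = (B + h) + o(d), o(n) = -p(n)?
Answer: 1600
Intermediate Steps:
d = -7 (d = 9 - 4*4 = 9 - 1*16 = 9 - 16 = -7)
o(n) = -n
W(B, h) = 7 + B + h (W(B, h) = (B + h) - 1*(-7) = (B + h) + 7 = 7 + B + h)
W(18, (2 + 1/(-1 + 2))*5)² = (7 + 18 + (2 + 1/(-1 + 2))*5)² = (7 + 18 + (2 + 1/1)*5)² = (7 + 18 + (2 + 1)*5)² = (7 + 18 + 3*5)² = (7 + 18 + 15)² = 40² = 1600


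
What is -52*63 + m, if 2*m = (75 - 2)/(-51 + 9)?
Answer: -275257/84 ≈ -3276.9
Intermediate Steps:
m = -73/84 (m = ((75 - 2)/(-51 + 9))/2 = (73/(-42))/2 = (73*(-1/42))/2 = (½)*(-73/42) = -73/84 ≈ -0.86905)
-52*63 + m = -52*63 - 73/84 = -3276 - 73/84 = -275257/84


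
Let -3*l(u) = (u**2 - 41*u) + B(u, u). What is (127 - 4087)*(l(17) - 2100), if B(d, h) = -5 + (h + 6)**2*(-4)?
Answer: 4977720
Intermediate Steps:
B(d, h) = -5 - 4*(6 + h)**2 (B(d, h) = -5 + (6 + h)**2*(-4) = -5 - 4*(6 + h)**2)
l(u) = 5/3 - u**2/3 + 4*(6 + u)**2/3 + 41*u/3 (l(u) = -((u**2 - 41*u) + (-5 - 4*(6 + u)**2))/3 = -(-5 + u**2 - 41*u - 4*(6 + u)**2)/3 = 5/3 - u**2/3 + 4*(6 + u)**2/3 + 41*u/3)
(127 - 4087)*(l(17) - 2100) = (127 - 4087)*((149/3 + 17**2 + (89/3)*17) - 2100) = -3960*((149/3 + 289 + 1513/3) - 2100) = -3960*(843 - 2100) = -3960*(-1257) = 4977720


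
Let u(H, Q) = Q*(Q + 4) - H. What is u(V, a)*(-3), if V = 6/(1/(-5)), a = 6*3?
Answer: -1278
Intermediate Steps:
a = 18
V = -30 (V = 6/(-1/5) = 6*(-5) = -30)
u(H, Q) = -H + Q*(4 + Q) (u(H, Q) = Q*(4 + Q) - H = -H + Q*(4 + Q))
u(V, a)*(-3) = (18**2 - 1*(-30) + 4*18)*(-3) = (324 + 30 + 72)*(-3) = 426*(-3) = -1278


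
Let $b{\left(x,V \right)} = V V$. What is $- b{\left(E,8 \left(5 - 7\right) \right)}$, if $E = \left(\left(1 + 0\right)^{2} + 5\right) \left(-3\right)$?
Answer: $-256$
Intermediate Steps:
$E = -18$ ($E = \left(1^{2} + 5\right) \left(-3\right) = \left(1 + 5\right) \left(-3\right) = 6 \left(-3\right) = -18$)
$b{\left(x,V \right)} = V^{2}$
$- b{\left(E,8 \left(5 - 7\right) \right)} = - \left(8 \left(5 - 7\right)\right)^{2} = - \left(8 \left(-2\right)\right)^{2} = - \left(-16\right)^{2} = \left(-1\right) 256 = -256$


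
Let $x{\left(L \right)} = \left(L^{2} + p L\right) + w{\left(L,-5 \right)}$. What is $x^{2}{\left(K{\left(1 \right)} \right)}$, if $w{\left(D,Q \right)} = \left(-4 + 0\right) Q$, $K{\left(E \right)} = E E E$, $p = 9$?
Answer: $900$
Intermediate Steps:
$K{\left(E \right)} = E^{3}$ ($K{\left(E \right)} = E^{2} E = E^{3}$)
$w{\left(D,Q \right)} = - 4 Q$
$x{\left(L \right)} = 20 + L^{2} + 9 L$ ($x{\left(L \right)} = \left(L^{2} + 9 L\right) - -20 = \left(L^{2} + 9 L\right) + 20 = 20 + L^{2} + 9 L$)
$x^{2}{\left(K{\left(1 \right)} \right)} = \left(20 + \left(1^{3}\right)^{2} + 9 \cdot 1^{3}\right)^{2} = \left(20 + 1^{2} + 9 \cdot 1\right)^{2} = \left(20 + 1 + 9\right)^{2} = 30^{2} = 900$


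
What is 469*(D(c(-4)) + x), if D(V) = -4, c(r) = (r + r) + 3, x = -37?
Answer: -19229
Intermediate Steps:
c(r) = 3 + 2*r (c(r) = 2*r + 3 = 3 + 2*r)
469*(D(c(-4)) + x) = 469*(-4 - 37) = 469*(-41) = -19229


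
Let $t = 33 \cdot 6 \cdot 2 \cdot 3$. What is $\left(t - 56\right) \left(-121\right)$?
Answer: $-136972$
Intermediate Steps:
$t = 1188$ ($t = 33 \cdot 12 \cdot 3 = 33 \cdot 36 = 1188$)
$\left(t - 56\right) \left(-121\right) = \left(1188 - 56\right) \left(-121\right) = 1132 \left(-121\right) = -136972$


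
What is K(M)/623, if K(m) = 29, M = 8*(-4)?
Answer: 29/623 ≈ 0.046549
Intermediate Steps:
M = -32
K(M)/623 = 29/623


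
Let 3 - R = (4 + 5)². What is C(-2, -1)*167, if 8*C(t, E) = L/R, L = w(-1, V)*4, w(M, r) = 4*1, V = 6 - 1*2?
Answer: -167/39 ≈ -4.2821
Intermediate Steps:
V = 4 (V = 6 - 2 = 4)
w(M, r) = 4
R = -78 (R = 3 - (4 + 5)² = 3 - 1*9² = 3 - 1*81 = 3 - 81 = -78)
L = 16 (L = 4*4 = 16)
C(t, E) = -1/39 (C(t, E) = (16/(-78))/8 = (16*(-1/78))/8 = (⅛)*(-8/39) = -1/39)
C(-2, -1)*167 = -1/39*167 = -167/39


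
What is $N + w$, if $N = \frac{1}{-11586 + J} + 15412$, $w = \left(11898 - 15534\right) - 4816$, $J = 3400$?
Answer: $\frac{56974559}{8186} \approx 6960.0$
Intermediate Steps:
$w = -8452$ ($w = -3636 - 4816 = -8452$)
$N = \frac{126162631}{8186}$ ($N = \frac{1}{-11586 + 3400} + 15412 = \frac{1}{-8186} + 15412 = - \frac{1}{8186} + 15412 = \frac{126162631}{8186} \approx 15412.0$)
$N + w = \frac{126162631}{8186} - 8452 = \frac{56974559}{8186}$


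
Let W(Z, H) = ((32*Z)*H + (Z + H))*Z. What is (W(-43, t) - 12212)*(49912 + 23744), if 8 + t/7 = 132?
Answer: 3779299450872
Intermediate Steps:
t = 868 (t = -56 + 7*132 = -56 + 924 = 868)
W(Z, H) = Z*(H + Z + 32*H*Z) (W(Z, H) = (32*H*Z + (H + Z))*Z = (H + Z + 32*H*Z)*Z = Z*(H + Z + 32*H*Z))
(W(-43, t) - 12212)*(49912 + 23744) = (-43*(868 - 43 + 32*868*(-43)) - 12212)*(49912 + 23744) = (-43*(868 - 43 - 1194368) - 12212)*73656 = (-43*(-1193543) - 12212)*73656 = (51322349 - 12212)*73656 = 51310137*73656 = 3779299450872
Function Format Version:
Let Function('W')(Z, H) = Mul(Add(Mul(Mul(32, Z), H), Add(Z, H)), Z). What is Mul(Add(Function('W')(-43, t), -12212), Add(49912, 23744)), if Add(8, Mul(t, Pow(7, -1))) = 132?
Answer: 3779299450872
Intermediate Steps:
t = 868 (t = Add(-56, Mul(7, 132)) = Add(-56, 924) = 868)
Function('W')(Z, H) = Mul(Z, Add(H, Z, Mul(32, H, Z))) (Function('W')(Z, H) = Mul(Add(Mul(32, H, Z), Add(H, Z)), Z) = Mul(Add(H, Z, Mul(32, H, Z)), Z) = Mul(Z, Add(H, Z, Mul(32, H, Z))))
Mul(Add(Function('W')(-43, t), -12212), Add(49912, 23744)) = Mul(Add(Mul(-43, Add(868, -43, Mul(32, 868, -43))), -12212), Add(49912, 23744)) = Mul(Add(Mul(-43, Add(868, -43, -1194368)), -12212), 73656) = Mul(Add(Mul(-43, -1193543), -12212), 73656) = Mul(Add(51322349, -12212), 73656) = Mul(51310137, 73656) = 3779299450872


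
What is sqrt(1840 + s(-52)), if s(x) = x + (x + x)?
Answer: 2*sqrt(421) ≈ 41.037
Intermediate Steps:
s(x) = 3*x (s(x) = x + 2*x = 3*x)
sqrt(1840 + s(-52)) = sqrt(1840 + 3*(-52)) = sqrt(1840 - 156) = sqrt(1684) = 2*sqrt(421)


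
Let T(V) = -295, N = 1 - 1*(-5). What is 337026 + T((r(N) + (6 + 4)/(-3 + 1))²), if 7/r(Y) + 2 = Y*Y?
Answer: 336731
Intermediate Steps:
N = 6 (N = 1 + 5 = 6)
r(Y) = 7/(-2 + Y²) (r(Y) = 7/(-2 + Y*Y) = 7/(-2 + Y²))
337026 + T((r(N) + (6 + 4)/(-3 + 1))²) = 337026 - 295 = 336731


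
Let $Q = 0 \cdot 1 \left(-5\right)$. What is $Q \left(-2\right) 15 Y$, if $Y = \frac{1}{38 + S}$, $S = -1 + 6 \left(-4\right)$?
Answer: $0$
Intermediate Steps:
$S = -25$ ($S = -1 - 24 = -25$)
$Q = 0$ ($Q = 0 \left(-5\right) = 0$)
$Y = \frac{1}{13}$ ($Y = \frac{1}{38 - 25} = \frac{1}{13} \approx 0.076923$)
$Q \left(-2\right) 15 Y = 0 \left(-2\right) 15 \cdot \frac{1}{13} = 0 \cdot 15 \cdot \frac{1}{13} = 0 \cdot \frac{1}{13} = 0$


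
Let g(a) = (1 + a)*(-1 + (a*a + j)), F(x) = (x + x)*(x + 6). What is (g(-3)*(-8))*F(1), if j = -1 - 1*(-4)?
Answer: 2464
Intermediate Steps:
j = 3 (j = -1 + 4 = 3)
F(x) = 2*x*(6 + x) (F(x) = (2*x)*(6 + x) = 2*x*(6 + x))
g(a) = (1 + a)*(2 + a**2) (g(a) = (1 + a)*(-1 + (a*a + 3)) = (1 + a)*(-1 + (a**2 + 3)) = (1 + a)*(-1 + (3 + a**2)) = (1 + a)*(2 + a**2))
(g(-3)*(-8))*F(1) = ((2 + (-3)**2 + (-3)**3 + 2*(-3))*(-8))*(2*1*(6 + 1)) = ((2 + 9 - 27 - 6)*(-8))*(2*1*7) = -22*(-8)*14 = 176*14 = 2464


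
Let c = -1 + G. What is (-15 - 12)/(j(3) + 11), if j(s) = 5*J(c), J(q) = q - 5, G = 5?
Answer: -9/2 ≈ -4.5000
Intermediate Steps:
c = 4 (c = -1 + 5 = 4)
J(q) = -5 + q
j(s) = -5 (j(s) = 5*(-5 + 4) = 5*(-1) = -5)
(-15 - 12)/(j(3) + 11) = (-15 - 12)/(-5 + 11) = -27/6 = -27*1/6 = -9/2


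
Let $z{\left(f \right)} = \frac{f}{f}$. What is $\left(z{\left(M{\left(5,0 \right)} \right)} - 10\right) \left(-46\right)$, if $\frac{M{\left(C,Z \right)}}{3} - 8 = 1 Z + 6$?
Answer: $414$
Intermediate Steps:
$M{\left(C,Z \right)} = 42 + 3 Z$ ($M{\left(C,Z \right)} = 24 + 3 \left(1 Z + 6\right) = 24 + 3 \left(Z + 6\right) = 24 + 3 \left(6 + Z\right) = 24 + \left(18 + 3 Z\right) = 42 + 3 Z$)
$z{\left(f \right)} = 1$
$\left(z{\left(M{\left(5,0 \right)} \right)} - 10\right) \left(-46\right) = \left(1 - 10\right) \left(-46\right) = \left(-9\right) \left(-46\right) = 414$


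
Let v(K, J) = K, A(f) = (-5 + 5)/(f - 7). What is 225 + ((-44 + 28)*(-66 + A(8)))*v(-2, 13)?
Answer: -1887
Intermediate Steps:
A(f) = 0 (A(f) = 0/(-7 + f) = 0)
225 + ((-44 + 28)*(-66 + A(8)))*v(-2, 13) = 225 + ((-44 + 28)*(-66 + 0))*(-2) = 225 - 16*(-66)*(-2) = 225 + 1056*(-2) = 225 - 2112 = -1887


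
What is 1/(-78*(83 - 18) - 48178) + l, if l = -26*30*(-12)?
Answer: 498401279/53248 ≈ 9360.0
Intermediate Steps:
l = 9360 (l = -780*(-12) = 9360)
1/(-78*(83 - 18) - 48178) + l = 1/(-78*(83 - 18) - 48178) + 9360 = 1/(-78*65 - 48178) + 9360 = 1/(-5070 - 48178) + 9360 = 1/(-53248) + 9360 = -1/53248 + 9360 = 498401279/53248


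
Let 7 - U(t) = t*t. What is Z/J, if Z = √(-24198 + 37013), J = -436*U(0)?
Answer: -√12815/3052 ≈ -0.037092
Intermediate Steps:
U(t) = 7 - t² (U(t) = 7 - t*t = 7 - t²)
J = -3052 (J = -436*(7 - 1*0²) = -436*(7 - 1*0) = -436*(7 + 0) = -436*7 = -3052)
Z = √12815 ≈ 113.20
Z/J = √12815/(-3052) = √12815*(-1/3052) = -√12815/3052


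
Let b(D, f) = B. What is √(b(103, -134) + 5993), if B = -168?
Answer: 5*√233 ≈ 76.322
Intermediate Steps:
b(D, f) = -168
√(b(103, -134) + 5993) = √(-168 + 5993) = √5825 = 5*√233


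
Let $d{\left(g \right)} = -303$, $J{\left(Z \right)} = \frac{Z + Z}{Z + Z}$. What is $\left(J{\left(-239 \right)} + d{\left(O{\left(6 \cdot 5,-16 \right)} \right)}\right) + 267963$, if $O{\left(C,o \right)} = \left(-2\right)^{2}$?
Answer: $267661$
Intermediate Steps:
$O{\left(C,o \right)} = 4$
$J{\left(Z \right)} = 1$ ($J{\left(Z \right)} = \frac{2 Z}{2 Z} = 2 Z \frac{1}{2 Z} = 1$)
$\left(J{\left(-239 \right)} + d{\left(O{\left(6 \cdot 5,-16 \right)} \right)}\right) + 267963 = \left(1 - 303\right) + 267963 = -302 + 267963 = 267661$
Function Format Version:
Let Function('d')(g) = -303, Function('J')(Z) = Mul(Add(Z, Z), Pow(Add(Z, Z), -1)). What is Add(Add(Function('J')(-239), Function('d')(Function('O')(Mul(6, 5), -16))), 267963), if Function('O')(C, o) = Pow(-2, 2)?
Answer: 267661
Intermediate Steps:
Function('O')(C, o) = 4
Function('J')(Z) = 1 (Function('J')(Z) = Mul(Mul(2, Z), Pow(Mul(2, Z), -1)) = Mul(Mul(2, Z), Mul(Rational(1, 2), Pow(Z, -1))) = 1)
Add(Add(Function('J')(-239), Function('d')(Function('O')(Mul(6, 5), -16))), 267963) = Add(Add(1, -303), 267963) = Add(-302, 267963) = 267661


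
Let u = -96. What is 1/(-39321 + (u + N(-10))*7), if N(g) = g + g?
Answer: -1/40133 ≈ -2.4917e-5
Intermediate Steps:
N(g) = 2*g
1/(-39321 + (u + N(-10))*7) = 1/(-39321 + (-96 + 2*(-10))*7) = 1/(-39321 + (-96 - 20)*7) = 1/(-39321 - 116*7) = 1/(-39321 - 812) = 1/(-40133) = -1/40133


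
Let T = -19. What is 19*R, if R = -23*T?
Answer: 8303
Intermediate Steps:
R = 437 (R = -23*(-19) = 437)
19*R = 19*437 = 8303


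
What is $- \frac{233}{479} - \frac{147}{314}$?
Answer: $- \frac{143575}{150406} \approx -0.95458$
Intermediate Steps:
$- \frac{233}{479} - \frac{147}{314} = - \frac{143575}{150406}$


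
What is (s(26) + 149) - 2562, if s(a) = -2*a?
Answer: -2465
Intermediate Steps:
(s(26) + 149) - 2562 = (-2*26 + 149) - 2562 = (-52 + 149) - 2562 = 97 - 2562 = -2465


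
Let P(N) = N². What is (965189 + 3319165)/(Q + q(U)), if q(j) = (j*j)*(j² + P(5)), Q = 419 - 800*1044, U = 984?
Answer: 4284354/937543053155 ≈ 4.5698e-6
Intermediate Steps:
Q = -834781 (Q = 419 - 835200 = -834781)
q(j) = j²*(25 + j²) (q(j) = (j*j)*(j² + 5²) = j²*(j² + 25) = j²*(25 + j²))
(965189 + 3319165)/(Q + q(U)) = (965189 + 3319165)/(-834781 + 984²*(25 + 984²)) = 4284354/(-834781 + 968256*(25 + 968256)) = 4284354/(-834781 + 968256*968281) = 4284354/(-834781 + 937543887936) = 4284354/937543053155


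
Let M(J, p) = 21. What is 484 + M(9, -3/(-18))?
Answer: 505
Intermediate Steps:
484 + M(9, -3/(-18)) = 484 + 21 = 505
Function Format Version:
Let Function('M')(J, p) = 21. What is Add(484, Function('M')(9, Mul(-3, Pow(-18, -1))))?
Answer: 505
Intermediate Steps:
Add(484, Function('M')(9, Mul(-3, Pow(-18, -1)))) = Add(484, 21) = 505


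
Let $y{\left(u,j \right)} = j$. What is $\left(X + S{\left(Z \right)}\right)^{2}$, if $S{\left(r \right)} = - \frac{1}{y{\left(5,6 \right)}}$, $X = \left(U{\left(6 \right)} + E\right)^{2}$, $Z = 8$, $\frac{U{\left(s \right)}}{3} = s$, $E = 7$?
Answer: $\frac{14055001}{36} \approx 3.9042 \cdot 10^{5}$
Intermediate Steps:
$U{\left(s \right)} = 3 s$
$X = 625$ ($X = \left(3 \cdot 6 + 7\right)^{2} = \left(18 + 7\right)^{2} = 25^{2} = 625$)
$S{\left(r \right)} = - \frac{1}{6}$
$\left(X + S{\left(Z \right)}\right)^{2} = \left(625 - \frac{1}{6}\right)^{2} = \left(\frac{3749}{6}\right)^{2} = \frac{14055001}{36}$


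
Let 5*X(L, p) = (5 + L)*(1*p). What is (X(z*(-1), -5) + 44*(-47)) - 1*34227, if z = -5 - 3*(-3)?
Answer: -36296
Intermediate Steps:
z = 4 (z = -5 + 9 = 4)
X(L, p) = p*(5 + L)/5 (X(L, p) = ((5 + L)*(1*p))/5 = ((5 + L)*p)/5 = (p*(5 + L))/5 = p*(5 + L)/5)
(X(z*(-1), -5) + 44*(-47)) - 1*34227 = ((1/5)*(-5)*(5 + 4*(-1)) + 44*(-47)) - 1*34227 = ((1/5)*(-5)*(5 - 4) - 2068) - 34227 = ((1/5)*(-5)*1 - 2068) - 34227 = (-1 - 2068) - 34227 = -2069 - 34227 = -36296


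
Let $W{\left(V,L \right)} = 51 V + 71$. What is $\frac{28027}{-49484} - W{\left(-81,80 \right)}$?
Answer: $\frac{200877013}{49484} \approx 4059.4$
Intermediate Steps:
$W{\left(V,L \right)} = 71 + 51 V$
$\frac{28027}{-49484} - W{\left(-81,80 \right)} = \frac{28027}{-49484} - \left(71 + 51 \left(-81\right)\right) = 28027 \left(- \frac{1}{49484}\right) - \left(71 - 4131\right) = - \frac{28027}{49484} - -4060 = - \frac{28027}{49484} + 4060 = \frac{200877013}{49484}$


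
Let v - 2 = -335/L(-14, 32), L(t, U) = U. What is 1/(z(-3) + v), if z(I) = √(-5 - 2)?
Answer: -8672/80609 - 1024*I*√7/80609 ≈ -0.10758 - 0.03361*I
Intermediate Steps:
z(I) = I*√7 (z(I) = √(-7) = I*√7)
v = -271/32 (v = 2 - 335/32 = -271/32 ≈ -8.4688)
1/(z(-3) + v) = 1/(I*√7 - 271/32) = 1/(-271/32 + I*√7)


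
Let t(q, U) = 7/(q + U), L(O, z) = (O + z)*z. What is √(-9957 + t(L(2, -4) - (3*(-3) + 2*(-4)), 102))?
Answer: 2*I*√40148891/127 ≈ 99.785*I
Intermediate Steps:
L(O, z) = z*(O + z)
t(q, U) = 7/(U + q)
√(-9957 + t(L(2, -4) - (3*(-3) + 2*(-4)), 102)) = √(-9957 + 7/(102 + (-4*(2 - 4) - (3*(-3) + 2*(-4))))) = √(-9957 + 7/(102 + (-4*(-2) - (-9 - 8)))) = √(-9957 + 7/(102 + (8 - 1*(-17)))) = √(-9957 + 7/(102 + (8 + 17))) = √(-9957 + 7/(102 + 25)) = √(-9957 + 7/127) = √(-1264532/127) = 2*I*√40148891/127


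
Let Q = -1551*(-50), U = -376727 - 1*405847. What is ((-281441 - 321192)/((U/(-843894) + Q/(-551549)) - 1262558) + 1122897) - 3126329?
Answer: -196221377652640035680651/97942642626145387 ≈ -2.0034e+6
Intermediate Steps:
U = -782574 (U = -376727 - 405847 = -782574)
Q = 77550
((-281441 - 321192)/((U/(-843894) + Q/(-551549)) - 1262558) + 1122897) - 3126329 = ((-281441 - 321192)/((-782574/(-843894) + 77550/(-551549)) - 1262558) + 1122897) - 3126329 = (-602633/((-782574*(-1/843894) + 77550*(-1/551549)) - 1262558) + 1122897) - 3126329 = (-602633/((130429/140649 - 77550/551549) - 1262558) + 1122897) - 3126329 = (-602633/(61030654571/77574815301 - 1262558) + 1122897) - 3126329 = (-602633/(-97942642626145387/77574815301) + 1122897) - 3126329 = (-602633*(-77574815301/97942642626145387) + 1122897) - 3126329 = (46749143669287533/97942642626145387 + 1122897) - 3126329 = 109979546326114445913672/97942642626145387 - 3126329 = -196221377652640035680651/97942642626145387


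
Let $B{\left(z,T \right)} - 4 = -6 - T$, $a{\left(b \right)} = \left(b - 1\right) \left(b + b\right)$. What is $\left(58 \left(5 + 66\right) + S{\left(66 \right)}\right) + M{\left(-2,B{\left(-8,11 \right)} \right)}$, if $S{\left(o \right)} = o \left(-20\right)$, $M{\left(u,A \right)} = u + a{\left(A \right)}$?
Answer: $3160$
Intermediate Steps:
$a{\left(b \right)} = 2 b \left(-1 + b\right)$ ($a{\left(b \right)} = \left(-1 + b\right) 2 b = 2 b \left(-1 + b\right)$)
$B{\left(z,T \right)} = -2 - T$ ($B{\left(z,T \right)} = 4 - \left(6 + T\right) = -2 - T$)
$M{\left(u,A \right)} = u + 2 A \left(-1 + A\right)$
$S{\left(o \right)} = - 20 o$
$\left(58 \left(5 + 66\right) + S{\left(66 \right)}\right) + M{\left(-2,B{\left(-8,11 \right)} \right)} = \left(58 \left(5 + 66\right) - 1320\right) - \left(2 - 2 \left(-2 - 11\right) \left(-1 - 13\right)\right) = \left(58 \cdot 71 - 1320\right) - \left(2 - 2 \left(-2 - 11\right) \left(-1 - 13\right)\right) = \left(4118 - 1320\right) - \left(2 + 26 \left(-1 - 13\right)\right) = 2798 - \left(2 + 26 \left(-14\right)\right) = 2798 + \left(-2 + 364\right) = 2798 + 362 = 3160$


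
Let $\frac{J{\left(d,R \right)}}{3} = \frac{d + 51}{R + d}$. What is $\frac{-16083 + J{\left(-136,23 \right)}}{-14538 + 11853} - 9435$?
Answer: $- \frac{953603017}{101135} \approx -9429.0$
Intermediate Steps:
$J{\left(d,R \right)} = \frac{3 \left(51 + d\right)}{R + d}$ ($J{\left(d,R \right)} = 3 \frac{d + 51}{R + d} = 3 \frac{51 + d}{R + d} = \frac{3 \left(51 + d\right)}{R + d}$)
$\frac{-16083 + J{\left(-136,23 \right)}}{-14538 + 11853} - 9435 = \frac{-16083 + \frac{3 \left(51 - 136\right)}{23 - 136}}{-14538 + 11853} - 9435 = \frac{-16083 + 3 \frac{1}{-113} \left(-85\right)}{-2685} - 9435 = \left(-16083 + 3 \left(- \frac{1}{113}\right) \left(-85\right)\right) \left(- \frac{1}{2685}\right) - 9435 = \left(-16083 + \frac{255}{113}\right) \left(- \frac{1}{2685}\right) - 9435 = \left(- \frac{1817124}{113}\right) \left(- \frac{1}{2685}\right) - 9435 = \frac{605708}{101135} - 9435 = - \frac{953603017}{101135}$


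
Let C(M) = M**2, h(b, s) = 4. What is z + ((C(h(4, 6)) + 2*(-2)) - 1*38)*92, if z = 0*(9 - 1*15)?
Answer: -2392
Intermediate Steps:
z = 0 (z = 0*(9 - 15) = 0*(-6) = 0)
z + ((C(h(4, 6)) + 2*(-2)) - 1*38)*92 = 0 + ((4**2 + 2*(-2)) - 1*38)*92 = 0 + ((16 - 4) - 38)*92 = 0 + (12 - 38)*92 = 0 - 26*92 = 0 - 2392 = -2392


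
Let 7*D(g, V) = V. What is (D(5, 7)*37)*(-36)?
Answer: -1332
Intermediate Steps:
D(g, V) = V/7
(D(5, 7)*37)*(-36) = (((⅐)*7)*37)*(-36) = (1*37)*(-36) = 37*(-36) = -1332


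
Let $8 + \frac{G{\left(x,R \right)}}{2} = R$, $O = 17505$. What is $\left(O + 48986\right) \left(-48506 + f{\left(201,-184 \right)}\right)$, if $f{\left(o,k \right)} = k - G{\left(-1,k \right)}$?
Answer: $-3211914246$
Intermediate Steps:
$G{\left(x,R \right)} = -16 + 2 R$
$f{\left(o,k \right)} = 16 - k$ ($f{\left(o,k \right)} = k - \left(-16 + 2 k\right) = 16 - k$)
$\left(O + 48986\right) \left(-48506 + f{\left(201,-184 \right)}\right) = \left(17505 + 48986\right) \left(-48506 + \left(16 - -184\right)\right) = 66491 \left(-48506 + \left(16 + 184\right)\right) = 66491 \left(-48506 + 200\right) = 66491 \left(-48306\right) = -3211914246$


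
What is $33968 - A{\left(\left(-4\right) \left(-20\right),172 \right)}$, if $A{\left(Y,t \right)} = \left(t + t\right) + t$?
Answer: $33452$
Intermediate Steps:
$A{\left(Y,t \right)} = 3 t$ ($A{\left(Y,t \right)} = 2 t + t = 3 t$)
$33968 - A{\left(\left(-4\right) \left(-20\right),172 \right)} = 33968 - 3 \cdot 172 = 33968 - 516 = 33452$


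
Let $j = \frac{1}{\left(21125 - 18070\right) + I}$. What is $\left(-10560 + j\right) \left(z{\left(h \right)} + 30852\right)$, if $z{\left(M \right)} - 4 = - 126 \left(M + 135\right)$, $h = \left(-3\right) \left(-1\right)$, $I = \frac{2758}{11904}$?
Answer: $- \frac{2586271324675584}{18184739} \approx -1.4222 \cdot 10^{8}$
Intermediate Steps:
$I = \frac{1379}{5952}$ ($I = 2758 \cdot \frac{1}{11904} = \frac{1379}{5952} \approx 0.23169$)
$h = 3$
$j = \frac{5952}{18184739}$ ($j = \frac{1}{\left(21125 - 18070\right) + \frac{1379}{5952}} = \frac{1}{3055 + \frac{1379}{5952}} = \frac{1}{\frac{18184739}{5952}} = \frac{5952}{18184739} \approx 0.00032731$)
$z{\left(M \right)} = -17006 - 126 M$ ($z{\left(M \right)} = 4 - 126 \left(M + 135\right) = 4 - 126 \left(135 + M\right) = 4 - \left(17010 + 126 M\right) = -17006 - 126 M$)
$\left(-10560 + j\right) \left(z{\left(h \right)} + 30852\right) = \left(-10560 + \frac{5952}{18184739}\right) \left(\left(-17006 - 378\right) + 30852\right) = - \frac{192030837888 \left(\left(-17006 - 378\right) + 30852\right)}{18184739} = - \frac{192030837888 \left(-17384 + 30852\right)}{18184739} = \left(- \frac{192030837888}{18184739}\right) 13468 = - \frac{2586271324675584}{18184739}$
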